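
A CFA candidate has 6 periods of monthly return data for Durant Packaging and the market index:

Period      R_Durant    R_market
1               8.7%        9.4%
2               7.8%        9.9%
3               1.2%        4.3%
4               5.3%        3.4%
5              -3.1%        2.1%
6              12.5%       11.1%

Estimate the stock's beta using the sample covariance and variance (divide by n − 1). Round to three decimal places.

1.303

Mean R_i = (8.7 + 7.8 + 1.2 + 5.3 − 3.1 + 12.5) / 6 = 5.4000%
Mean R_m = (9.4 + 9.9 + 4.3 + 3.4 + 2.1 + 11.1) / 6 = 6.7000%
Σ(R_i − R̄_i)(R_m − R̄_m) = 97.3400  ⇒  Cov = 97.3400 / 5 = 19.4680
Σ(R_m − R̄_m)² = 74.7000  ⇒  Var(R_m) = 74.7000 / 5 = 14.9400
β = Cov / Var(R_m) = 19.4680 / 14.9400 = 1.3031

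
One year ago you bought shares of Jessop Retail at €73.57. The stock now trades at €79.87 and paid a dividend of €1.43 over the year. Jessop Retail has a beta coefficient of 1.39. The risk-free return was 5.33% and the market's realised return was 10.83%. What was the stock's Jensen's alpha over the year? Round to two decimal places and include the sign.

Realised HPR = (P1 + D1 − P0) / P0 = (79.87 + 1.43 − 73.57) / 73.57 = 7.73 / 73.57 = 10.5070%
MRP = 10.83% − 5.33% = 5.50%
CAPM required = R_f + β·MRP = 5.33% + 1.39 × 5.50% = 12.9750%
α = realised − required = 10.5070% − 12.9750% = -2.47%

-2.47%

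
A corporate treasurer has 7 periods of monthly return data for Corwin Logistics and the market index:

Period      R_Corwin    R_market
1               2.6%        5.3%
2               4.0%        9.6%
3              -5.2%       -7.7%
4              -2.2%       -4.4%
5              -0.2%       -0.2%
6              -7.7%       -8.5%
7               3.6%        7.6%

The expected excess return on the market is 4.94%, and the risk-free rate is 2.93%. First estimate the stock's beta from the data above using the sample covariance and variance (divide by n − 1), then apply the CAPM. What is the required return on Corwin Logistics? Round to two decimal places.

5.88%

Mean R_i = (2.6 + 4.0 − 5.2 − 2.2 − 0.2 − 7.7 + 3.6) / 7 = -0.7286%
Mean R_m = (5.3 + 9.6 − 7.7 − 4.4 − 0.2 − 8.5 + 7.6) / 7 = 0.2429%
Σ(R_i − R̄_i)(R_m − R̄_m) = 195.9886  ⇒  Cov = 195.9886 / 6 = 32.6648
Σ(R_m − R̄_m)² = 328.5371  ⇒  Var(R_m) = 328.5371 / 6 = 54.7562
β = Cov / Var(R_m) = 32.6648 / 54.7562 = 0.5965
E(R) = R_f + β × MRP = 2.93% + 0.5965 × 4.94% = 5.88%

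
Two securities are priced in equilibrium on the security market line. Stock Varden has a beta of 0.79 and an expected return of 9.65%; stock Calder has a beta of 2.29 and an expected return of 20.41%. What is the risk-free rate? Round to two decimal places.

Both satisfy E(R) = R_f + β·MRP, so the slope of the SML is
MRP = (20.41% − 9.65%) / (2.29 − 0.79) = 10.76% / 1.50 = 7.1733%
R_f = E(R_Varden) − β_Varden·MRP = 9.65% − 0.79 × 7.1733% = 3.9831%

3.98%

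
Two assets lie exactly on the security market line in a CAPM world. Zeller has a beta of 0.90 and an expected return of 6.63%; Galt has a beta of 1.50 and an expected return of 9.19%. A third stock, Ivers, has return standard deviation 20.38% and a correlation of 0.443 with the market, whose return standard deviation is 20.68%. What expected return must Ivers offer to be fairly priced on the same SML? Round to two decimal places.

4.65%

MRP = (9.19% − 6.63%) / (1.50 − 0.90) = 4.2667%
R_f = 6.63% − 0.90 × 4.2667% = 2.7900%
β_Ivers = ρ·σ_i/σ_m = 0.443 × 20.38 / 20.68 = 0.4366
E(R_Ivers) = R_f + β × MRP = 2.7900% + 0.4366 × 4.2667% = 4.65%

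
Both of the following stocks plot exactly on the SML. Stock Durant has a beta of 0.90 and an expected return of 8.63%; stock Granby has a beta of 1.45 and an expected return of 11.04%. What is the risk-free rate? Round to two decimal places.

4.69%

Both satisfy E(R) = R_f + β·MRP, so the slope of the SML is
MRP = (11.04% − 8.63%) / (1.45 − 0.90) = 2.41% / 0.55 = 4.3818%
R_f = E(R_Durant) − β_Durant·MRP = 8.63% − 0.90 × 4.3818% = 4.6864%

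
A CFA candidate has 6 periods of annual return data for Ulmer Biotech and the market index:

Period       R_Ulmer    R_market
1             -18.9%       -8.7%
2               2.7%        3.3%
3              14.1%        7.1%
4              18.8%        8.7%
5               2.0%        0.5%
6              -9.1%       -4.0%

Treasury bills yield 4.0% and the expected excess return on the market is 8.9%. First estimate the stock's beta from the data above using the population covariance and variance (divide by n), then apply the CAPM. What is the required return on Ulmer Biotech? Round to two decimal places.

22.66%

Mean R_i = (-18.9 + 2.7 + 14.1 + 18.8 + 2.0 − 9.1) / 6 = 1.6000%
Mean R_m = (-8.7 + 3.3 + 7.1 + 8.7 + 0.5 − 4.0) / 6 = 1.1500%
Σ(R_i − R̄_i)(R_m − R̄_m) = 463.3700  ⇒  Cov = 463.3700 / 6 = 77.2283
Σ(R_m − R̄_m)² = 220.9950  ⇒  Var(R_m) = 220.9950 / 6 = 36.8325
β = Cov / Var(R_m) = 77.2283 / 36.8325 = 2.0967
E(R) = R_f + β × MRP = 4.0% + 2.0967 × 8.9% = 22.66%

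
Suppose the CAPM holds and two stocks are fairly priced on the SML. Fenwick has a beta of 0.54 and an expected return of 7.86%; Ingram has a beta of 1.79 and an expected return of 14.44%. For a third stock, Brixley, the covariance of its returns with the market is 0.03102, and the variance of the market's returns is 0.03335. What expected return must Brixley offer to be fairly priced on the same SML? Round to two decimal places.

9.91%

MRP = (14.44% − 7.86%) / (1.79 − 0.54) = 5.2640%
R_f = 7.86% − 0.54 × 5.2640% = 5.0174%
β_Brixley = Cov / Var(R_m) = 0.03102 / 0.03335 = 0.9301
E(R_Brixley) = R_f + β × MRP = 5.0174% + 0.9301 × 5.2640% = 9.91%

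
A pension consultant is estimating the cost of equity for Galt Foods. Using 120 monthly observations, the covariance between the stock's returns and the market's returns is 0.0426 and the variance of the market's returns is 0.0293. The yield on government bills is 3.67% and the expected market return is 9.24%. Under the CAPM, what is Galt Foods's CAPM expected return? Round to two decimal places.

11.77%

β = Cov(R_i, R_m) / Var(R_m) = 0.0426 / 0.0293 = 1.4539
MRP = 9.24% − 3.67% = 5.57%
E(R) = R_f + β × MRP = 3.67% + 1.4539 × 5.57% = 11.77%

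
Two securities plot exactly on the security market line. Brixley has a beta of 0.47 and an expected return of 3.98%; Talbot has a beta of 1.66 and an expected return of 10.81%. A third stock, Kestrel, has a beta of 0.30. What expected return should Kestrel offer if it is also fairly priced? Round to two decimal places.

3.00%

MRP (SML slope) = (10.81% − 3.98%) / (1.66 − 0.47) = 6.83% / 1.19 = 5.7395%
R_f (intercept) = 3.98% − 0.47 × 5.7395% = 1.2824%
E(R_Kestrel) = R_f + β × MRP = 1.2824% + 0.30 × 5.7395% = 3.00%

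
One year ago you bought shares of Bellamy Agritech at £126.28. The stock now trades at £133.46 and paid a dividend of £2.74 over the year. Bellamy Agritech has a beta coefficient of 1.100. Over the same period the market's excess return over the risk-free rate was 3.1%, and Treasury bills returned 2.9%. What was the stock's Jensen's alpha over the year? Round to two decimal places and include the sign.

+1.55%

Realised HPR = (P1 + D1 − P0) / P0 = (133.46 + 2.74 − 126.28) / 126.28 = 9.92 / 126.28 = 7.8556%
CAPM required = R_f + β·MRP = 2.9% + 1.100 × 3.1% = 6.3100%
α = realised − required = 7.8556% − 6.3100% = +1.55%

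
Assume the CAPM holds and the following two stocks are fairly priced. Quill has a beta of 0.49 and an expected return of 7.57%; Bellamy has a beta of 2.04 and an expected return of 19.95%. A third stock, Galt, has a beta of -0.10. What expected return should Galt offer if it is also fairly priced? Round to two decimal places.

MRP (SML slope) = (19.95% − 7.57%) / (2.04 − 0.49) = 12.38% / 1.55 = 7.9871%
R_f (intercept) = 7.57% − 0.49 × 7.9871% = 3.6563%
E(R_Galt) = R_f + β × MRP = 3.6563% + -0.10 × 7.9871% = 2.86%

2.86%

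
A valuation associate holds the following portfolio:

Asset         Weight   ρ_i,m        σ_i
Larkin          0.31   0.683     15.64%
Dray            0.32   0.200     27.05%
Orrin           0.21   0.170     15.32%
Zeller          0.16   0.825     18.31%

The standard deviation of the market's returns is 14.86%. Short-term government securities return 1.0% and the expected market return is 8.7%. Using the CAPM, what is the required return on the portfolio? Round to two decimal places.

β_Larkin = 0.683 × 15.64% / 14.86% = 0.7189
β_Dray = 0.200 × 27.05% / 14.86% = 0.3641
β_Orrin = 0.170 × 15.32% / 14.86% = 0.1753
β_Zeller = 0.825 × 18.31% / 14.86% = 1.0165
β_P = Σ w_i β_i = 0.31×0.7189 + 0.32×0.3641 + 0.21×0.1753 + 0.16×1.0165 = 0.5388
MRP = 8.7% − 1.0% = 7.70%
E(R_P) = R_f + β_P × MRP = 1.0% + 0.5388 × 7.7% = 5.15%

5.15%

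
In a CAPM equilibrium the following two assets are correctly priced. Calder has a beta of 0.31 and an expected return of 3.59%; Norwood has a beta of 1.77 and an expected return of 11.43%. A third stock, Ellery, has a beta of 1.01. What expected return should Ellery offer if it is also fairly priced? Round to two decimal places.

MRP (SML slope) = (11.43% − 3.59%) / (1.77 − 0.31) = 7.84% / 1.46 = 5.3699%
R_f (intercept) = 3.59% − 0.31 × 5.3699% = 1.9253%
E(R_Ellery) = R_f + β × MRP = 1.9253% + 1.01 × 5.3699% = 7.35%

7.35%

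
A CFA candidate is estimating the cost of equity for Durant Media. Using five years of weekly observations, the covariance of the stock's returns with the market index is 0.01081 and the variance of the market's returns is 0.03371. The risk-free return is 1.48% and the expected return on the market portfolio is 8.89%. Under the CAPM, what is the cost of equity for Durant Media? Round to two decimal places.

β = Cov(R_i, R_m) / Var(R_m) = 0.01081 / 0.03371 = 0.3207
MRP = 8.89% − 1.48% = 7.41%
E(R) = R_f + β × MRP = 1.48% + 0.3207 × 7.41% = 3.86%

3.86%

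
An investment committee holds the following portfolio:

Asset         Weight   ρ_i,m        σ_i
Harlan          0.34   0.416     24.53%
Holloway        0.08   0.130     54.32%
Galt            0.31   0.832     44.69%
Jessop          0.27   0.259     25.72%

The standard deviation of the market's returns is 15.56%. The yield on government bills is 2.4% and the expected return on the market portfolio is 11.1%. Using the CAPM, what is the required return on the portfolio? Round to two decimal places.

12.11%

β_Harlan = 0.416 × 24.53% / 15.56% = 0.6558
β_Holloway = 0.130 × 54.32% / 15.56% = 0.4538
β_Galt = 0.832 × 44.69% / 15.56% = 2.3896
β_Jessop = 0.259 × 25.72% / 15.56% = 0.4281
β_P = Σ w_i β_i = 0.34×0.6558 + 0.08×0.4538 + 0.31×2.3896 + 0.27×0.4281 = 1.1156
MRP = 11.1% − 2.4% = 8.70%
E(R_P) = R_f + β_P × MRP = 2.4% + 1.1156 × 8.7% = 12.11%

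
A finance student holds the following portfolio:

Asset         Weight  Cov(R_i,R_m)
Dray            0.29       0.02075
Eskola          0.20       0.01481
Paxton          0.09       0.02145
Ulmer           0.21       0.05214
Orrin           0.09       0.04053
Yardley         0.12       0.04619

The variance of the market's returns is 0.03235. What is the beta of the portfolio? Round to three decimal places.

0.960

β_Dray = 0.02075 / 0.03235 = 0.6414
β_Eskola = 0.01481 / 0.03235 = 0.4578
β_Paxton = 0.02145 / 0.03235 = 0.6631
β_Ulmer = 0.05214 / 0.03235 = 1.6117
β_Orrin = 0.04053 / 0.03235 = 1.2529
β_Yardley = 0.04619 / 0.03235 = 1.4278
β_P = Σ w_i β_i = 0.29×0.6414 + 0.20×0.4578 + 0.09×0.6631 + 0.21×1.6117 + 0.09×1.2529 + 0.12×1.4278 = 0.9598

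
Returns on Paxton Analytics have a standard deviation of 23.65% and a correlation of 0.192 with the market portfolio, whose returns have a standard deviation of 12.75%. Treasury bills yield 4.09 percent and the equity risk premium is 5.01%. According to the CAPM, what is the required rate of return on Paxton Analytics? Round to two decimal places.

5.87%

β = ρ × σ_i / σ_m = 0.192 × 23.65% / 12.75% = 0.3561
E(R) = 4.09% + 0.3561 × 5.01% = 5.87%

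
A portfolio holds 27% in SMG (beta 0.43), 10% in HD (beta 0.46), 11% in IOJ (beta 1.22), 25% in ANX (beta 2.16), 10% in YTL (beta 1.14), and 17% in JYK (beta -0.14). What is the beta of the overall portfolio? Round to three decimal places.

0.927

β_P = Σ w_i β_i = 0.27×0.43 + 0.10×0.46 + 0.11×1.22 + 0.25×2.16 + 0.10×1.14 + 0.17×-0.14 = 0.9265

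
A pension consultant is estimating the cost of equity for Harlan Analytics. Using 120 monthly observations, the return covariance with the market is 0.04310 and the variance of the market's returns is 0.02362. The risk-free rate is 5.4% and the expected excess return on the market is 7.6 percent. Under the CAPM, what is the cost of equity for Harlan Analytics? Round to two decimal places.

β = Cov(R_i, R_m) / Var(R_m) = 0.04310 / 0.02362 = 1.8247
E(R) = R_f + β × MRP = 5.4% + 1.8247 × 7.6% = 19.27%

19.27%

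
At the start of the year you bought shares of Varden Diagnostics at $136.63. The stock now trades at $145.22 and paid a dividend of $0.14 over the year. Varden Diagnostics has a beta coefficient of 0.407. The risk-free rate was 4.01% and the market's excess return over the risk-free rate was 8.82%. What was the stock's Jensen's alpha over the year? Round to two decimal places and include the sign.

-1.21%

Realised HPR = (P1 + D1 − P0) / P0 = (145.22 + 0.14 − 136.63) / 136.63 = 8.73 / 136.63 = 6.3895%
CAPM required = R_f + β·MRP = 4.01% + 0.407 × 8.82% = 7.59974%
α = realised − required = 6.3895% − 7.59974% = -1.21%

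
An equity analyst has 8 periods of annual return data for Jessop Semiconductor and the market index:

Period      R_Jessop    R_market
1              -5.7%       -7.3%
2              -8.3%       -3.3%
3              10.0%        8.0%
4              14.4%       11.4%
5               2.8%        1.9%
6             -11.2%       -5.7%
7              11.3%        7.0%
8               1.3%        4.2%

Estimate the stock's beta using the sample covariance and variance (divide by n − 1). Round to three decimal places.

Mean R_i = (-5.7 − 8.3 + 10.0 + 14.4 + 2.8 − 11.2 + 11.3 + 1.3) / 8 = 1.8250%
Mean R_m = (-7.3 − 3.3 + 8.0 + 11.4 + 1.9 − 5.7 + 7.0 + 4.2) / 8 = 2.0250%
Σ(R_i − R̄_i)(R_m − R̄_m) = 437.3150  ⇒  Cov = 437.3150 / 7 = 62.4736
Σ(R_m − R̄_m)² = 328.0750  ⇒  Var(R_m) = 328.0750 / 7 = 46.8679
β = Cov / Var(R_m) = 62.4736 / 46.8679 = 1.3330

1.333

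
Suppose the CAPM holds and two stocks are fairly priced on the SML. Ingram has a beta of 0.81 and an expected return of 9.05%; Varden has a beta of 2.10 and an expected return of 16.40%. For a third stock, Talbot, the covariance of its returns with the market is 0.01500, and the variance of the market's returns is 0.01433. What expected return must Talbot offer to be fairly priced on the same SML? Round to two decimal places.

MRP = (16.40% − 9.05%) / (2.10 − 0.81) = 5.6977%
R_f = 9.05% − 0.81 × 5.6977% = 4.4349%
β_Talbot = Cov / Var(R_m) = 0.01500 / 0.01433 = 1.0468
E(R_Talbot) = R_f + β × MRP = 4.4349% + 1.0468 × 5.6977% = 10.40%

10.40%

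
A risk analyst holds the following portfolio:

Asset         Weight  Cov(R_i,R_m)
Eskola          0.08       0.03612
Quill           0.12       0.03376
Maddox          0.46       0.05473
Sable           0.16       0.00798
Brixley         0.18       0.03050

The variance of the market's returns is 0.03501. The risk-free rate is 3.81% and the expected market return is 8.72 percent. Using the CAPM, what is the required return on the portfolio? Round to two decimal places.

β_Eskola = 0.03612 / 0.03501 = 1.0317
β_Quill = 0.03376 / 0.03501 = 0.9643
β_Maddox = 0.05473 / 0.03501 = 1.5633
β_Sable = 0.00798 / 0.03501 = 0.2279
β_Brixley = 0.03050 / 0.03501 = 0.8712
β_P = Σ w_i β_i = 0.08×1.0317 + 0.12×0.9643 + 0.46×1.5633 + 0.16×0.2279 + 0.18×0.8712 = 1.1107
MRP = 8.72% − 3.81% = 4.91%
E(R_P) = R_f + β_P × MRP = 3.81% + 1.1107 × 4.91% = 9.26%

9.26%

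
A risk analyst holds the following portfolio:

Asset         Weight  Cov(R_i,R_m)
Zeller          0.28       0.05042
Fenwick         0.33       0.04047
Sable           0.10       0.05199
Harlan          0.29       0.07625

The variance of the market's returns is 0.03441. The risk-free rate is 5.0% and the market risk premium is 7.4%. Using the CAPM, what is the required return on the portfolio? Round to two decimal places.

β_Zeller = 0.05042 / 0.03441 = 1.4653
β_Fenwick = 0.04047 / 0.03441 = 1.1761
β_Sable = 0.05199 / 0.03441 = 1.5109
β_Harlan = 0.07625 / 0.03441 = 2.2159
β_P = Σ w_i β_i = 0.28×1.4653 + 0.33×1.1761 + 0.10×1.5109 + 0.29×2.2159 = 1.5921
E(R_P) = R_f + β_P × MRP = 5.0% + 1.5921 × 7.4% = 16.78%

16.78%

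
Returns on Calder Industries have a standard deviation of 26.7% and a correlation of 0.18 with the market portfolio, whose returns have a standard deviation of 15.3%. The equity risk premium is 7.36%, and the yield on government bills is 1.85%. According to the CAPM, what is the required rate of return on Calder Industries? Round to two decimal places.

β = ρ × σ_i / σ_m = 0.18 × 26.7% / 15.3% = 0.3141
E(R) = 1.85% + 0.3141 × 7.36% = 4.16%

4.16%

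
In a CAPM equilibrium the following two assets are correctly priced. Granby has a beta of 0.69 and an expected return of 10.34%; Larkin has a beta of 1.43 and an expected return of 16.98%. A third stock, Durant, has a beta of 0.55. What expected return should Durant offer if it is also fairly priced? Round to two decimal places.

9.08%

MRP (SML slope) = (16.98% − 10.34%) / (1.43 − 0.69) = 6.64% / 0.74 = 8.9730%
R_f (intercept) = 10.34% − 0.69 × 8.9730% = 4.1486%
E(R_Durant) = R_f + β × MRP = 4.1486% + 0.55 × 8.9730% = 9.08%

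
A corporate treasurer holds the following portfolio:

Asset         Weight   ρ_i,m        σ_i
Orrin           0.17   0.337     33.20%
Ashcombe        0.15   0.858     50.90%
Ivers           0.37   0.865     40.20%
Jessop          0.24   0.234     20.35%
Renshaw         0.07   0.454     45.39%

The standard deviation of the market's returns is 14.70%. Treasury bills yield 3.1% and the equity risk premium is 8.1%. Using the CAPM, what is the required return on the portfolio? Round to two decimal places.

β_Orrin = 0.337 × 33.20% / 14.70% = 0.7611
β_Ashcombe = 0.858 × 50.90% / 14.70% = 2.9709
β_Ivers = 0.865 × 40.20% / 14.70% = 2.3655
β_Jessop = 0.234 × 20.35% / 14.70% = 0.3239
β_Renshaw = 0.454 × 45.39% / 14.70% = 1.4018
β_P = Σ w_i β_i = 0.17×0.7611 + 0.15×2.9709 + 0.37×2.3655 + 0.24×0.3239 + 0.07×1.4018 = 1.6261
E(R_P) = R_f + β_P × MRP = 3.1% + 1.6261 × 8.1% = 16.27%

16.27%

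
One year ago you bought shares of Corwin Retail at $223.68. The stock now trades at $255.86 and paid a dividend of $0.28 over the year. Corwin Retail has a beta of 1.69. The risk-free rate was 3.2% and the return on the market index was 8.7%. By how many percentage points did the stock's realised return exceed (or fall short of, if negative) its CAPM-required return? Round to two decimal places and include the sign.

Realised HPR = (P1 + D1 − P0) / P0 = (255.86 + 0.28 − 223.68) / 223.68 = 32.46 / 223.68 = 14.5118%
MRP = 8.7% − 3.2% = 5.50%
CAPM required = R_f + β·MRP = 3.2% + 1.69 × 5.5% = 12.4950%
α = realised − required = 14.5118% − 12.4950% = +2.02%

+2.02%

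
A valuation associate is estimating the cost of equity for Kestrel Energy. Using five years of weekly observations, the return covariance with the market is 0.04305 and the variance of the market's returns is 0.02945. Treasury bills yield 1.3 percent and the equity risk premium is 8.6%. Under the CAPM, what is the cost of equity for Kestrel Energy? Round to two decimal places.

β = Cov(R_i, R_m) / Var(R_m) = 0.04305 / 0.02945 = 1.4618
E(R) = R_f + β × MRP = 1.3% + 1.4618 × 8.6% = 13.87%

13.87%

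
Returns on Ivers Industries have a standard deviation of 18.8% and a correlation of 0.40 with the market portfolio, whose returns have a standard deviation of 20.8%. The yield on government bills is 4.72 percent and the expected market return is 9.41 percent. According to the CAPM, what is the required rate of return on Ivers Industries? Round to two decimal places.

6.42%

β = ρ × σ_i / σ_m = 0.40 × 18.8% / 20.8% = 0.3615
MRP = 9.41% − 4.72% = 4.69%
E(R) = 4.72% + 0.3615 × 4.69% = 6.42%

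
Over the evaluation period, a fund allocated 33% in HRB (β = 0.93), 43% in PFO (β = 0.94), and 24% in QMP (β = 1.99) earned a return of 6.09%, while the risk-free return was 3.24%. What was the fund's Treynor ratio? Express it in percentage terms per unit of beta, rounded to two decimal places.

2.40%

β_P = 0.33×0.93 + 0.43×0.94 + 0.24×1.99 = 1.1887
Treynor = (R_P − R_f) / β_P = (6.09% − 3.24%) / 1.1887 = 2.85% / 1.1887 = 2.40%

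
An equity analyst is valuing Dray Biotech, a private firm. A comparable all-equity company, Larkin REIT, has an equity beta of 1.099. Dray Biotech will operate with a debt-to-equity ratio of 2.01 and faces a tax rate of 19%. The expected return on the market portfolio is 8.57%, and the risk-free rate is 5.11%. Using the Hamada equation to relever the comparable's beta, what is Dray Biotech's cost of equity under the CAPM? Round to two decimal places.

15.10%

β_L = β_U × [1 + (1 − t)(D/E)] = 1.099 × [1 + (1 − 0.19) × 2.01]
    = 1.099 × [1 + 0.81 × 2.01] = 1.099 × 2.6281 = 2.8883
MRP = 8.57% − 5.11% = 3.46%
E(R) = R_f + β_L × MRP = 5.11% + 2.8883 × 3.46% = 15.10%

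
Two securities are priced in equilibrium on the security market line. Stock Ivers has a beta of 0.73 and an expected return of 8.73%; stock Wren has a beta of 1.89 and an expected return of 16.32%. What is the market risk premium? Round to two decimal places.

6.54%

Both satisfy E(R) = R_f + β·MRP, so the slope of the SML is
MRP = (16.32% − 8.73%) / (1.89 − 0.73) = 7.59% / 1.16 = 6.5431%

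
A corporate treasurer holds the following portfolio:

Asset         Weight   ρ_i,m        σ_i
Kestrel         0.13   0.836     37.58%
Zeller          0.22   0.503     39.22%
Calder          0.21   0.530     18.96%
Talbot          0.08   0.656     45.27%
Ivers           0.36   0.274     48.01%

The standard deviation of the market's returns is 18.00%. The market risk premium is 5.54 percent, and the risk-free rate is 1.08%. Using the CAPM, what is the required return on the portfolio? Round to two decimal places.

6.51%

β_Kestrel = 0.836 × 37.58% / 18.00% = 1.7454
β_Zeller = 0.503 × 39.22% / 18.00% = 1.0960
β_Calder = 0.530 × 18.96% / 18.00% = 0.5583
β_Talbot = 0.656 × 45.27% / 18.00% = 1.6498
β_Ivers = 0.274 × 48.01% / 18.00% = 0.7308
β_P = Σ w_i β_i = 0.13×1.7454 + 0.22×1.0960 + 0.21×0.5583 + 0.08×1.6498 + 0.36×0.7308 = 0.9803
E(R_P) = R_f + β_P × MRP = 1.08% + 0.9803 × 5.54% = 6.51%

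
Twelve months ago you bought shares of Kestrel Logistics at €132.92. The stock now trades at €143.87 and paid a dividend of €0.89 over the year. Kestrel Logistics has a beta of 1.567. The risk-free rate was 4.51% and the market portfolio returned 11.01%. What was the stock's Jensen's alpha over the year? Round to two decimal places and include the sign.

Realised HPR = (P1 + D1 − P0) / P0 = (143.87 + 0.89 − 132.92) / 132.92 = 11.84 / 132.92 = 8.9076%
MRP = 11.01% − 4.51% = 6.50%
CAPM required = R_f + β·MRP = 4.51% + 1.567 × 6.50% = 14.69550%
α = realised − required = 8.9076% − 14.69550% = -5.79%

-5.79%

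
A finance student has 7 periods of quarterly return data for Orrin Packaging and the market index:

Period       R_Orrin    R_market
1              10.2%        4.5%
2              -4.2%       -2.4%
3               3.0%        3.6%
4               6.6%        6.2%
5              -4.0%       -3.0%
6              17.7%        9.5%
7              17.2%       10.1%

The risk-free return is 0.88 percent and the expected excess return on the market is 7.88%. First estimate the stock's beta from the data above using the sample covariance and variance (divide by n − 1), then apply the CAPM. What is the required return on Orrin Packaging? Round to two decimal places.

Mean R_i = (10.2 − 4.2 + 3.0 + 6.6 − 4.0 + 17.7 + 17.2) / 7 = 6.6429%
Mean R_m = (4.5 − 2.4 + 3.6 + 6.2 − 3.0 + 9.5 + 10.1) / 7 = 4.0714%
Σ(R_i − R̄_i)(R_m − R̄_m) = 272.2486  ⇒  Cov = 272.2486 / 6 = 45.3748
Σ(R_m − R̄_m)² = 162.6343  ⇒  Var(R_m) = 162.6343 / 6 = 27.1057
β = Cov / Var(R_m) = 45.3748 / 27.1057 = 1.6740
E(R) = R_f + β × MRP = 0.88% + 1.6740 × 7.88% = 14.07%

14.07%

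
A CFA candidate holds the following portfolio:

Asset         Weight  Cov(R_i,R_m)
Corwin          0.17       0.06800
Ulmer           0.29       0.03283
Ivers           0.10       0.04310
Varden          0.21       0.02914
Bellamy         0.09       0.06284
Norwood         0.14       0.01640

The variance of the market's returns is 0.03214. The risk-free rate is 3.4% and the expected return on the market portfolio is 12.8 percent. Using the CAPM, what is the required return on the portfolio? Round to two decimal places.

β_Corwin = 0.06800 / 0.03214 = 2.1157
β_Ulmer = 0.03283 / 0.03214 = 1.0215
β_Ivers = 0.04310 / 0.03214 = 1.3410
β_Varden = 0.02914 / 0.03214 = 0.9067
β_Bellamy = 0.06284 / 0.03214 = 1.9552
β_Norwood = 0.01640 / 0.03214 = 0.5103
β_P = Σ w_i β_i = 0.17×2.1157 + 0.29×1.0215 + 0.10×1.3410 + 0.21×0.9067 + 0.09×1.9552 + 0.14×0.5103 = 1.2278
MRP = 12.8% − 3.4% = 9.40%
E(R_P) = R_f + β_P × MRP = 3.4% + 1.2278 × 9.4% = 14.94%

14.94%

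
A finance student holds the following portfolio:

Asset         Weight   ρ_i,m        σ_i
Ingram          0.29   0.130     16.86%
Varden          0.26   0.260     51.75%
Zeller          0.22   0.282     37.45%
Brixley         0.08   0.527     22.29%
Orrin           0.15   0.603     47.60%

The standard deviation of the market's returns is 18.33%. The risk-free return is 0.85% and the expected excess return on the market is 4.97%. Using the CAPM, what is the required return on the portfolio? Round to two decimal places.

4.02%

β_Ingram = 0.130 × 16.86% / 18.33% = 0.1196
β_Varden = 0.260 × 51.75% / 18.33% = 0.7340
β_Zeller = 0.282 × 37.45% / 18.33% = 0.5762
β_Brixley = 0.527 × 22.29% / 18.33% = 0.6409
β_Orrin = 0.603 × 47.60% / 18.33% = 1.5659
β_P = Σ w_i β_i = 0.29×0.1196 + 0.26×0.7340 + 0.22×0.5762 + 0.08×0.6409 + 0.15×1.5659 = 0.6384
E(R_P) = R_f + β_P × MRP = 0.85% + 0.6384 × 4.97% = 4.02%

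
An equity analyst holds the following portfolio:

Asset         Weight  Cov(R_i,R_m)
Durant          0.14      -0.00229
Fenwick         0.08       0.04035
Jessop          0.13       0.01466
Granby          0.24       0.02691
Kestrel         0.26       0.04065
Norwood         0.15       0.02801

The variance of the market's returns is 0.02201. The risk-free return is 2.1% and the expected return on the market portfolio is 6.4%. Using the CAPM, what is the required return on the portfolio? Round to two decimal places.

β_Durant = -0.00229 / 0.02201 = -0.1040
β_Fenwick = 0.04035 / 0.02201 = 1.8333
β_Jessop = 0.01466 / 0.02201 = 0.6661
β_Granby = 0.02691 / 0.02201 = 1.2226
β_Kestrel = 0.04065 / 0.02201 = 1.8469
β_Norwood = 0.02801 / 0.02201 = 1.2726
β_P = Σ w_i β_i = 0.14×-0.1040 + 0.08×1.8333 + 0.13×0.6661 + 0.24×1.2226 + 0.26×1.8469 + 0.15×1.2726 = 1.1832
MRP = 6.4% − 2.1% = 4.30%
E(R_P) = R_f + β_P × MRP = 2.1% + 1.1832 × 4.3% = 7.19%

7.19%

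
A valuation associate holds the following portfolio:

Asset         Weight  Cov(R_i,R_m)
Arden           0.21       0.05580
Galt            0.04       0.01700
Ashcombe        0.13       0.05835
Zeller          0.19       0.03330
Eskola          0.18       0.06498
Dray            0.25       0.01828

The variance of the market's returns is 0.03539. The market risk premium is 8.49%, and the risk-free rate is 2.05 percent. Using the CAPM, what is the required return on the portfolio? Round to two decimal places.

12.26%

β_Arden = 0.05580 / 0.03539 = 1.5767
β_Galt = 0.01700 / 0.03539 = 0.4804
β_Ashcombe = 0.05835 / 0.03539 = 1.6488
β_Zeller = 0.03330 / 0.03539 = 0.9409
β_Eskola = 0.06498 / 0.03539 = 1.8361
β_Dray = 0.01828 / 0.03539 = 0.5165
β_P = Σ w_i β_i = 0.21×1.5767 + 0.04×0.4804 + 0.13×1.6488 + 0.19×0.9409 + 0.18×1.8361 + 0.25×0.5165 = 1.2031
E(R_P) = R_f + β_P × MRP = 2.05% + 1.2031 × 8.49% = 12.26%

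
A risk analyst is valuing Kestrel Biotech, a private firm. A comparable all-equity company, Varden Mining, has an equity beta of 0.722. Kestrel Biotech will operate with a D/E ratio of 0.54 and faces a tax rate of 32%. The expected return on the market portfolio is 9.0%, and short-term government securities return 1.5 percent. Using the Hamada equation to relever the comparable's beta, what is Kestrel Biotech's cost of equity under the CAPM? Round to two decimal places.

β_L = β_U × [1 + (1 − t)(D/E)] = 0.722 × [1 + (1 − 0.32) × 0.54]
    = 0.722 × [1 + 0.68 × 0.54] = 0.722 × 1.3672 = 0.9871
MRP = 9.0% − 1.5% = 7.50%
E(R) = R_f + β_L × MRP = 1.5% + 0.9871 × 7.5% = 8.90%

8.90%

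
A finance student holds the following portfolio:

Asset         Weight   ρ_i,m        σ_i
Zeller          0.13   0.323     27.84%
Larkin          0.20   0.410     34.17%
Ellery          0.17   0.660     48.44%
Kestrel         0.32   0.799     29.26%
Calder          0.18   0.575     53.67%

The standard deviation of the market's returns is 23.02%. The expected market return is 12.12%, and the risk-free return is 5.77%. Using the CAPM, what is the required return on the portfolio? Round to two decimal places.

11.96%

β_Zeller = 0.323 × 27.84% / 23.02% = 0.3906
β_Larkin = 0.410 × 34.17% / 23.02% = 0.6086
β_Ellery = 0.660 × 48.44% / 23.02% = 1.3888
β_Kestrel = 0.799 × 29.26% / 23.02% = 1.0156
β_Calder = 0.575 × 53.67% / 23.02% = 1.3406
β_P = Σ w_i β_i = 0.13×0.3906 + 0.20×0.6086 + 0.17×1.3888 + 0.32×1.0156 + 0.18×1.3406 = 0.9749
MRP = 12.12% − 5.77% = 6.35%
E(R_P) = R_f + β_P × MRP = 5.77% + 0.9749 × 6.35% = 11.96%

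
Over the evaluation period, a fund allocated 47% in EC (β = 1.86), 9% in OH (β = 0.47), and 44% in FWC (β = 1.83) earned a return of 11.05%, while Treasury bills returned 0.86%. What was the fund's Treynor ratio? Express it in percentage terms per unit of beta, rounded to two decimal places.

β_P = 0.47×1.86 + 0.09×0.47 + 0.44×1.83 = 1.7217
Treynor = (R_P − R_f) / β_P = (11.05% − 0.86%) / 1.7217 = 10.19% / 1.7217 = 5.92%

5.92%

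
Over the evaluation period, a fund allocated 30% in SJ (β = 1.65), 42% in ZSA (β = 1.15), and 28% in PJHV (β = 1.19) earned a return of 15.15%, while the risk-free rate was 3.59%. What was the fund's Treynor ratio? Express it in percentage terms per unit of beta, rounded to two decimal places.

8.82%

β_P = 0.30×1.65 + 0.42×1.15 + 0.28×1.19 = 1.3112
Treynor = (R_P − R_f) / β_P = (15.15% − 3.59%) / 1.3112 = 11.56% / 1.3112 = 8.82%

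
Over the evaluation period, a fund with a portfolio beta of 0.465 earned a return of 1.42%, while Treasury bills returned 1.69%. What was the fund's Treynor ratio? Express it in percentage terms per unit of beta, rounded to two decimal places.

-0.58%

Treynor = (R_P − R_f) / β_P = (1.42% − 1.69%) / 0.4650 = -0.27% / 0.4650 = -0.58%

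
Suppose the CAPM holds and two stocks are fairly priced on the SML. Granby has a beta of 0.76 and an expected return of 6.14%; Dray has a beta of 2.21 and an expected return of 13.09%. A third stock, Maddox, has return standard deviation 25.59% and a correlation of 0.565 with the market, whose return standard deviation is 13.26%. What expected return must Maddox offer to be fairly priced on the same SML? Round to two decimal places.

7.72%

MRP = (13.09% − 6.14%) / (2.21 − 0.76) = 4.7931%
R_f = 6.14% − 0.76 × 4.7931% = 2.4972%
β_Maddox = ρ·σ_i/σ_m = 0.565 × 25.59 / 13.26 = 1.0904
E(R_Maddox) = R_f + β × MRP = 2.4972% + 1.0904 × 4.7931% = 7.72%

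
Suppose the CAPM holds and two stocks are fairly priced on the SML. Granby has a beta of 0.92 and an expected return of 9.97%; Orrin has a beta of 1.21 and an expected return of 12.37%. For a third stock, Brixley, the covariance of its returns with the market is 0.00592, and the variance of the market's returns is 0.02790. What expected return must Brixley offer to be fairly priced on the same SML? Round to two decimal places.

4.11%

MRP = (12.37% − 9.97%) / (1.21 − 0.92) = 8.2759%
R_f = 9.97% − 0.92 × 8.2759% = 2.3562%
β_Brixley = Cov / Var(R_m) = 0.00592 / 0.02790 = 0.2122
E(R_Brixley) = R_f + β × MRP = 2.3562% + 0.2122 × 8.2759% = 4.11%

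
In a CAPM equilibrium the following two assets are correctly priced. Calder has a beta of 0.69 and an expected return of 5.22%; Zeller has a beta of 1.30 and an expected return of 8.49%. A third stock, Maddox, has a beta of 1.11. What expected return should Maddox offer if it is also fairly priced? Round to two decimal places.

MRP (SML slope) = (8.49% − 5.22%) / (1.30 − 0.69) = 3.27% / 0.61 = 5.3607%
R_f (intercept) = 5.22% − 0.69 × 5.3607% = 1.5211%
E(R_Maddox) = R_f + β × MRP = 1.5211% + 1.11 × 5.3607% = 7.47%

7.47%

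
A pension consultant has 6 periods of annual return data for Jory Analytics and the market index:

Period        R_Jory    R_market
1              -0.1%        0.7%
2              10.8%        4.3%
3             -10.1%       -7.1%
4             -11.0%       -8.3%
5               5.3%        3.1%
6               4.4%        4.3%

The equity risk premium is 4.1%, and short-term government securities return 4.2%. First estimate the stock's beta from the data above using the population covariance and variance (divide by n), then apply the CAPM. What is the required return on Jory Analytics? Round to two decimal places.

10.28%

Mean R_i = (-0.1 + 10.8 − 10.1 − 11.0 + 5.3 + 4.4) / 6 = -0.1167%
Mean R_m = (0.7 + 4.3 − 7.1 − 8.3 + 3.1 + 4.3) / 6 = -0.5000%
Σ(R_i − R̄_i)(R_m − R̄_m) = 244.3800  ⇒  Cov = 244.3800 / 6 = 40.7300
Σ(R_m − R̄_m)² = 164.8800  ⇒  Var(R_m) = 164.8800 / 6 = 27.4800
β = Cov / Var(R_m) = 40.7300 / 27.4800 = 1.4822
E(R) = R_f + β × MRP = 4.2% + 1.4822 × 4.1% = 10.28%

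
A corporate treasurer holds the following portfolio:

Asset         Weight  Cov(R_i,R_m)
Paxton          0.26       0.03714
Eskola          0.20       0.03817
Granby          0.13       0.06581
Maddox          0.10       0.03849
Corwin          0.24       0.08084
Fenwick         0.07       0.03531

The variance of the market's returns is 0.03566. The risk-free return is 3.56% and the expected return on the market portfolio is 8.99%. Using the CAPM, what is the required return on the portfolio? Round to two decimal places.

11.41%

β_Paxton = 0.03714 / 0.03566 = 1.0415
β_Eskola = 0.03817 / 0.03566 = 1.0704
β_Granby = 0.06581 / 0.03566 = 1.8455
β_Maddox = 0.03849 / 0.03566 = 1.0794
β_Corwin = 0.08084 / 0.03566 = 2.2670
β_Fenwick = 0.03531 / 0.03566 = 0.9902
β_P = Σ w_i β_i = 0.26×1.0415 + 0.20×1.0704 + 0.13×1.8455 + 0.10×1.0794 + 0.24×2.2670 + 0.07×0.9902 = 1.4461
MRP = 8.99% − 3.56% = 5.43%
E(R_P) = R_f + β_P × MRP = 3.56% + 1.4461 × 5.43% = 11.41%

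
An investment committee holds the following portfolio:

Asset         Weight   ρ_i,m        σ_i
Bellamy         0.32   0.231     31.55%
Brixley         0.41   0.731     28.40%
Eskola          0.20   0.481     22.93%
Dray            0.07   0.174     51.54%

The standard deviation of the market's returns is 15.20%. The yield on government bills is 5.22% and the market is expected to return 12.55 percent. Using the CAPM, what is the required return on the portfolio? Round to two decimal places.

11.82%

β_Bellamy = 0.231 × 31.55% / 15.20% = 0.4795
β_Brixley = 0.731 × 28.40% / 15.20% = 1.3658
β_Eskola = 0.481 × 22.93% / 15.20% = 0.7256
β_Dray = 0.174 × 51.54% / 15.20% = 0.5900
β_P = Σ w_i β_i = 0.32×0.4795 + 0.41×1.3658 + 0.20×0.7256 + 0.07×0.5900 = 0.8998
MRP = 12.55% − 5.22% = 7.33%
E(R_P) = R_f + β_P × MRP = 5.22% + 0.8998 × 7.33% = 11.82%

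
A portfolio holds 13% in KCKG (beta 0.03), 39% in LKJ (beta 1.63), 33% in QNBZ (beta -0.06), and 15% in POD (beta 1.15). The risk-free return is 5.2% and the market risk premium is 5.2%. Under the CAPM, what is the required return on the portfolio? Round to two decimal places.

β_P = Σ w_i β_i = 0.13×0.03 + 0.39×1.63 + 0.33×-0.06 + 0.15×1.15 = 0.7923
E(R_P) = R_f + β_P × MRP = 5.2% + 0.7923 × 5.2% = 9.32%

9.32%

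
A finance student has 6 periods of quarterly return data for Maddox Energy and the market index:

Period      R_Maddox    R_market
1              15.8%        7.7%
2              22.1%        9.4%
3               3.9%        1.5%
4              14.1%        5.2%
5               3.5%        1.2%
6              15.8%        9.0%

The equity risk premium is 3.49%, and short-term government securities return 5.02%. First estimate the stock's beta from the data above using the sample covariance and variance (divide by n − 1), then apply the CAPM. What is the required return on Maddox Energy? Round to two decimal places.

11.76%

Mean R_i = (15.8 + 22.1 + 3.9 + 14.1 + 3.5 + 15.8) / 6 = 12.5333%
Mean R_m = (7.7 + 9.4 + 1.5 + 5.2 + 1.2 + 9.0) / 6 = 5.6667%
Σ(R_i − R̄_i)(R_m − R̄_m) = 128.8367  ⇒  Cov = 128.8367 / 5 = 25.7673
Σ(R_m − R̄_m)² = 66.7133  ⇒  Var(R_m) = 66.7133 / 5 = 13.3427
β = Cov / Var(R_m) = 25.7673 / 13.3427 = 1.9312
E(R) = R_f + β × MRP = 5.02% + 1.9312 × 3.49% = 11.76%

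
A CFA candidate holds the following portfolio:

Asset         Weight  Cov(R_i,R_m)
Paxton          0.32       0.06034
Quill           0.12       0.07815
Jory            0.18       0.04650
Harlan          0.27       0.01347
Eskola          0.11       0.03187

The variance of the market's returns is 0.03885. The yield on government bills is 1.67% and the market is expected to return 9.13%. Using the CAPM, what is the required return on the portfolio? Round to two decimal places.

β_Paxton = 0.06034 / 0.03885 = 1.5532
β_Quill = 0.07815 / 0.03885 = 2.0116
β_Jory = 0.04650 / 0.03885 = 1.1969
β_Harlan = 0.01347 / 0.03885 = 0.3467
β_Eskola = 0.03187 / 0.03885 = 0.8203
β_P = Σ w_i β_i = 0.32×1.5532 + 0.12×2.0116 + 0.18×1.1969 + 0.27×0.3467 + 0.11×0.8203 = 1.1377
MRP = 9.13% − 1.67% = 7.46%
E(R_P) = R_f + β_P × MRP = 1.67% + 1.1377 × 7.46% = 10.16%

10.16%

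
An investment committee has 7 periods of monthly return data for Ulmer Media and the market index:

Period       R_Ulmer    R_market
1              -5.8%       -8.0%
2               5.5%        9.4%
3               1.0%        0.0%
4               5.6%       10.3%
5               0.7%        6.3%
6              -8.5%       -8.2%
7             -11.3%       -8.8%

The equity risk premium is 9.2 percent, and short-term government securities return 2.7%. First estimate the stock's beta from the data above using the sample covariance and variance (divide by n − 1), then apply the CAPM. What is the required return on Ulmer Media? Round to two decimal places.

Mean R_i = (-5.8 + 5.5 + 1.0 + 5.6 + 0.7 − 8.5 − 11.3) / 7 = -1.8286%
Mean R_m = (-8.0 + 9.4 + 0.0 + 10.3 + 6.3 − 8.2 − 8.8) / 7 = 0.1429%
Σ(R_i − R̄_i)(R_m − R̄_m) = 331.1586  ⇒  Cov = 331.1586 / 6 = 55.1931
Σ(R_m − R̄_m)² = 442.6771  ⇒  Var(R_m) = 442.6771 / 6 = 73.7795
β = Cov / Var(R_m) = 55.1931 / 73.7795 = 0.7481
E(R) = R_f + β × MRP = 2.7% + 0.7481 × 9.2% = 9.58%

9.58%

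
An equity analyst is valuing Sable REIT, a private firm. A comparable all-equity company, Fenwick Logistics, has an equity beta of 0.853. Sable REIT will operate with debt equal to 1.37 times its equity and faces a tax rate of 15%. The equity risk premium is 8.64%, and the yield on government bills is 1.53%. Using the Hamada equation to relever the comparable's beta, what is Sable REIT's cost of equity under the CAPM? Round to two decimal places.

β_L = β_U × [1 + (1 − t)(D/E)] = 0.853 × [1 + (1 − 0.15) × 1.37]
    = 0.853 × [1 + 0.85 × 1.37] = 0.853 × 2.1645 = 1.8463
E(R) = R_f + β_L × MRP = 1.53% + 1.8463 × 8.64% = 17.48%

17.48%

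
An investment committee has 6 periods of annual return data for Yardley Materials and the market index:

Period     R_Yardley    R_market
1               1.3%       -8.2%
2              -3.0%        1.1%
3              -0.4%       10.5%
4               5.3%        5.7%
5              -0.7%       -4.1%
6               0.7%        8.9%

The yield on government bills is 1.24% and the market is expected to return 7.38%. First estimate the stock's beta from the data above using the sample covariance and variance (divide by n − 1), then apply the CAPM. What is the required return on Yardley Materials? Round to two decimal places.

1.55%

Mean R_i = (1.3 − 3.0 − 0.4 + 5.3 − 0.7 + 0.7) / 6 = 0.5333%
Mean R_m = (-8.2 + 1.1 + 10.5 + 5.7 − 4.1 + 8.9) / 6 = 2.3167%
Σ(R_i − R̄_i)(R_m − R̄_m) = 13.7367  ⇒  Cov = 13.7367 / 5 = 2.7473
Σ(R_m − R̄_m)² = 275.0083  ⇒  Var(R_m) = 275.0083 / 5 = 55.0017
β = Cov / Var(R_m) = 2.7473 / 55.0017 = 0.0499
MRP = 7.38% − 1.24% = 6.14%
E(R) = R_f + β × MRP = 1.24% + 0.0499 × 6.14% = 1.55%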